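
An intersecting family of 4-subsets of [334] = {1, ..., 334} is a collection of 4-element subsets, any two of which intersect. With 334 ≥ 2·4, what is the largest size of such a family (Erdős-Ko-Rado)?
max |F| = C(333, 3) = 6099006

The Erdős-Ko-Rado theorem states: for n ≥ 2k, an intersecting family of k-subsets of an n-element set has size at most C(n − 1, k − 1), with equality for 'star' families {A ⊆ [n] : |A| = k, i ∈ A} (fix an element i). For n = 334, k = 4: C(333, 3) = 6099006.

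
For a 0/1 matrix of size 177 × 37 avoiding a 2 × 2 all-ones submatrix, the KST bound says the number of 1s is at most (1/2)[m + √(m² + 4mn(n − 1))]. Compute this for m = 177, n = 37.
z(177, 37; 2, 2) ≤ (1/2)[177 + √(177² + 4·177·37·36)] = (1/2)[177 + √974385] = 582.0547

Kővári–Sós–Turán: let r_1, ..., r_177 be the row sums and z = Σ r_i the total number of 1s. Each pair of columns can share at most one row with both entries 1 (else a 2×2 all-ones block appears), so Σ_i C(r_i, 2) ≤ C(37, 2) = 666. By convexity Σ_i C(r_i, 2) ≥ 177·C(z/177, 2) = z(z − 177)/(2·177), giving z² − 177z − 177·37·36 ≤ 0 and hence z ≤ (1/2)[177 + √(31329 + 4·235764)] = (1/2)[177 + √974385] ≈ (1/2)(177 + 987.1094) = 582.0547.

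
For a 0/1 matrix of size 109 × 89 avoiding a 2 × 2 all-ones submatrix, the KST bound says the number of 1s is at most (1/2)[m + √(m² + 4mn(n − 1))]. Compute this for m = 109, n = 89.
z(109, 89; 2, 2) ≤ (1/2)[109 + √(109² + 4·109·89·88)] = (1/2)[109 + √3426633] = 980.0583

Kővári–Sós–Turán: let r_1, ..., r_109 be the row sums and z = Σ r_i the total number of 1s. Each pair of columns can share at most one row with both entries 1 (else a 2×2 all-ones block appears), so Σ_i C(r_i, 2) ≤ C(89, 2) = 3916. By convexity Σ_i C(r_i, 2) ≥ 109·C(z/109, 2) = z(z − 109)/(2·109), giving z² − 109z − 109·89·88 ≤ 0 and hence z ≤ (1/2)[109 + √(11881 + 4·853688)] = (1/2)[109 + √3426633] ≈ (1/2)(109 + 1851.1167) = 980.0583.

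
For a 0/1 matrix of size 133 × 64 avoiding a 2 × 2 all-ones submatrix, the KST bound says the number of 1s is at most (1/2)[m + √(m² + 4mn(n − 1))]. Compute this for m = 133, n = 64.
z(133, 64; 2, 2) ≤ (1/2)[133 + √(133² + 4·133·64·63)] = (1/2)[133 + √2162713] = 801.8083

Kővári–Sós–Turán: let r_1, ..., r_133 be the row sums and z = Σ r_i the total number of 1s. Each pair of columns can share at most one row with both entries 1 (else a 2×2 all-ones block appears), so Σ_i C(r_i, 2) ≤ C(64, 2) = 2016. By convexity Σ_i C(r_i, 2) ≥ 133·C(z/133, 2) = z(z − 133)/(2·133), giving z² − 133z − 133·64·63 ≤ 0 and hence z ≤ (1/2)[133 + √(17689 + 4·536256)] = (1/2)[133 + √2162713] ≈ (1/2)(133 + 1470.6165) = 801.8083.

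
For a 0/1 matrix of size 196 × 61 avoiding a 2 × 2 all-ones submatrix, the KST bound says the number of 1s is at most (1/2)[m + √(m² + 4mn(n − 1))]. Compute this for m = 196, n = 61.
z(196, 61; 2, 2) ≤ (1/2)[196 + √(196² + 4·196·61·60)] = (1/2)[196 + √2907856] = 950.6218

Kővári–Sós–Turán: let r_1, ..., r_196 be the row sums and z = Σ r_i the total number of 1s. Each pair of columns can share at most one row with both entries 1 (else a 2×2 all-ones block appears), so Σ_i C(r_i, 2) ≤ C(61, 2) = 1830. By convexity Σ_i C(r_i, 2) ≥ 196·C(z/196, 2) = z(z − 196)/(2·196), giving z² − 196z − 196·61·60 ≤ 0 and hence z ≤ (1/2)[196 + √(38416 + 4·717360)] = (1/2)[196 + √2907856] ≈ (1/2)(196 + 1705.2437) = 950.6218.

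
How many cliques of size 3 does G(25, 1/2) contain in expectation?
E[# K_3] = C(25, 3) · (1/2)^C(3, 2) = 2300 / 2^3 = 575/2 = 287.5

For each 3-subset S of vertices (there are C(25, 3) = 2300 such S), let X_S = 1 if S induces a K_3 (all C(3, 2) = 3 edges present). Then P(X_S = 1) = (1/2)^3 = 1/8. By linearity of expectation, E[# K_3] = C(25, 3) · (1/2)^3 = 2300 / 8 = 575/2 = 287.5.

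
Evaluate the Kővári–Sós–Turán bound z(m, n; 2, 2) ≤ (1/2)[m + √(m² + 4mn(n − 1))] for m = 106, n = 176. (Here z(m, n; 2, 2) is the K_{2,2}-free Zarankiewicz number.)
z(106, 176; 2, 2) ≤ (1/2)[106 + √(106² + 4·106·176·175)] = (1/2)[106 + √13070436] = 1860.6529

Kővári–Sós–Turán: let r_1, ..., r_106 be the row sums and z = Σ r_i the total number of 1s. Each pair of columns can share at most one row with both entries 1 (else a 2×2 all-ones block appears), so Σ_i C(r_i, 2) ≤ C(176, 2) = 15400. By convexity Σ_i C(r_i, 2) ≥ 106·C(z/106, 2) = z(z − 106)/(2·106), giving z² − 106z − 106·176·175 ≤ 0 and hence z ≤ (1/2)[106 + √(11236 + 4·3264800)] = (1/2)[106 + √13070436] ≈ (1/2)(106 + 3615.3058) = 1860.6529.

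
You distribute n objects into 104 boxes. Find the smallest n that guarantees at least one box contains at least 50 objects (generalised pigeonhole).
n = (50 − 1)·104 + 1 = 5097

By the generalised pigeonhole principle, to guarantee some box contains ≥ r objects we need more than (r − 1) · k objects total. Threshold: n = (r − 1) · k + 1. With r = 50 and k = 104: n = 49 · 104 + 1 = 5096 + 1 = 5097. For n = 5096 = 49 · 104, we can put exactly 49 objects in every box, avoiding 50 in any single one — so 5097 is tight.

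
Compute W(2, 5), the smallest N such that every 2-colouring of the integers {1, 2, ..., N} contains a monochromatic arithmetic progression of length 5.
W(2, 5) = 178

This is a classical value, W(2, 5) = 178, established by combining an explicit 2-colouring of {1, ..., 177} with no monochromatic 5-AP (giving the lower bound W(2, 5) > 177) and a finite case analysis / exhaustive computer search showing every 2-colouring of {1, ..., 178} has such an AP.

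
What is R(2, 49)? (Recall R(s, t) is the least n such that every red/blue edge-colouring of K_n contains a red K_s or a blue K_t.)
R(2, 49) = 49

R(2, k) = k for all k ≥ 2: in a 2-colouring of K_k, either some edge is red (a red K_2) or all edges are blue (a blue K_k). And K_{48} coloured all-blue has no blue K_49, so R(2, 49) > 48. Hence R(2, 49) = 49.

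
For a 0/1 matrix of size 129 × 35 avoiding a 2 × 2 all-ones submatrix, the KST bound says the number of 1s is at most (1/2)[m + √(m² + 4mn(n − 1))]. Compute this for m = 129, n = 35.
z(129, 35; 2, 2) ≤ (1/2)[129 + √(129² + 4·129·35·34)] = (1/2)[129 + √630681] = 461.5771

Kővári–Sós–Turán: let r_1, ..., r_129 be the row sums and z = Σ r_i the total number of 1s. Each pair of columns can share at most one row with both entries 1 (else a 2×2 all-ones block appears), so Σ_i C(r_i, 2) ≤ C(35, 2) = 595. By convexity Σ_i C(r_i, 2) ≥ 129·C(z/129, 2) = z(z − 129)/(2·129), giving z² − 129z − 129·35·34 ≤ 0 and hence z ≤ (1/2)[129 + √(16641 + 4·153510)] = (1/2)[129 + √630681] ≈ (1/2)(129 + 794.1543) = 461.5771.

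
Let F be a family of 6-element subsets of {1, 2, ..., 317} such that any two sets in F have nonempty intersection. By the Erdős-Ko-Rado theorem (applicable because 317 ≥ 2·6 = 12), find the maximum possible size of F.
max |F| = C(316, 5) = 25435774728

The Erdős-Ko-Rado theorem states: for n ≥ 2k, an intersecting family of k-subsets of an n-element set has size at most C(n − 1, k − 1), with equality for 'star' families {A ⊆ [n] : |A| = k, i ∈ A} (fix an element i). For n = 317, k = 6: C(316, 5) = 25435774728.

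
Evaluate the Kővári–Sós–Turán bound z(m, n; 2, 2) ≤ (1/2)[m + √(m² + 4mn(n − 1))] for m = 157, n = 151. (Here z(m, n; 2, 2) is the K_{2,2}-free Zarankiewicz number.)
z(157, 151; 2, 2) ≤ (1/2)[157 + √(157² + 4·157·151·150)] = (1/2)[157 + √14248849] = 1965.8824

Kővári–Sós–Turán: let r_1, ..., r_157 be the row sums and z = Σ r_i the total number of 1s. Each pair of columns can share at most one row with both entries 1 (else a 2×2 all-ones block appears), so Σ_i C(r_i, 2) ≤ C(151, 2) = 11325. By convexity Σ_i C(r_i, 2) ≥ 157·C(z/157, 2) = z(z − 157)/(2·157), giving z² − 157z − 157·151·150 ≤ 0 and hence z ≤ (1/2)[157 + √(24649 + 4·3556050)] = (1/2)[157 + √14248849] ≈ (1/2)(157 + 3774.7648) = 1965.8824.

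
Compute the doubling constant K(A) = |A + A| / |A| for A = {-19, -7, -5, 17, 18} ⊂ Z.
K = |A + A| / |A| = 15/5 = 3

Enumerate A + A = {a + b : a, b ∈ A}. With |A| = 5, there are |A|^2 = 25 ordered sum pairs; collecting distinct values, A + A = {-38, -26, -24, -14, -12, -10, -2, -1, 10, 11, 12, 13, 34, 35, 36}, so |A + A| = 15. Thus K = 15/5 = 3. For comparison, the minimum possible |A + A| over all 5-element sets is 2·5 − 1 = 9 (so min K = 9/5), attained only by arithmetic progressions.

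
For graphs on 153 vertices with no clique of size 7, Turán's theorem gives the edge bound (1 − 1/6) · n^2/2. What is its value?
Turán density bound = (5/6) · 153^2/2 = 39015/4 ≈ 9753.75

Turán's theorem: ex(n, K_{r+1}) is achieved by the complete r-partite Turán graph T(n, r) with parts as balanced as possible, and is at most (1 − 1/r) · n^2/2. For r = 6, n = 153: the density bound is (5/6) · 23409/2 = 39015/4 ≈ 9753.75. The integer-valued extremum is e(T(153, 6)) = 9753, which is strictly less than the density bound 39015/4 since 6 ∤ 153 (the parts of T(153, 6) cannot all be equal).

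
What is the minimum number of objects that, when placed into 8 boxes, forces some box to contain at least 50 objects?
n = (50 − 1)·8 + 1 = 393

By the generalised pigeonhole principle, to guarantee some box contains ≥ r objects we need more than (r − 1) · k objects total. Threshold: n = (r − 1) · k + 1. With r = 50 and k = 8: n = 49 · 8 + 1 = 392 + 1 = 393. For n = 392 = 49 · 8, we can put exactly 49 objects in every box, avoiding 50 in any single one — so 393 is tight.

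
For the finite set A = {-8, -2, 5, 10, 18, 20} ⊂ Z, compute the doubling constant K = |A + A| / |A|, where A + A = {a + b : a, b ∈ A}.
K = |A + A| / |A| = 20/6 = 10/3

Enumerate A + A = {a + b : a, b ∈ A}. With |A| = 6, there are |A|^2 = 36 ordered sum pairs; collecting distinct values, A + A = {-16, -10, -4, -3, 2, 3, 8, 10, 12, 15, 16, 18, 20, 23, 25, 28, 30, 36, 38, 40}, so |A + A| = 20. Thus K = 20/6 = 10/3. For comparison, the minimum possible |A + A| over all 6-element sets is 2·6 − 1 = 11 (so min K = 11/6), attained only by arithmetic progressions.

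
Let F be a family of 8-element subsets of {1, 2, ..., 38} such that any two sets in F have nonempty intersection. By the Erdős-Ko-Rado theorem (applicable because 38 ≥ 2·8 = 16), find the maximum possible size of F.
max |F| = C(37, 7) = 10295472

Erdős-Ko-Rado (1961): when n ≥ 2k, max |F| = C(n−1, k−1). The bound is attained by the star {A : i ∈ A} for any fixed i ∈ [n]. Here C(38−1, 8−1) = C(37, 7) = 10295472.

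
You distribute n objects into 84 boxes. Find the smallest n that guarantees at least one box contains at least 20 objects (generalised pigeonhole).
n = (20 − 1)·84 + 1 = 1597

By the generalised pigeonhole principle, to guarantee some box contains ≥ r objects we need more than (r − 1) · k objects total. Threshold: n = (r − 1) · k + 1. With r = 20 and k = 84: n = 19 · 84 + 1 = 1596 + 1 = 1597. For n = 1596 = 19 · 84, we can put exactly 19 objects in every box, avoiding 20 in any single one — so 1597 is tight.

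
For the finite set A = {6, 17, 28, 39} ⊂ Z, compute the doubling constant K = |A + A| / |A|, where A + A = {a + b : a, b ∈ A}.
K = |A + A| / |A| = 7/4

Enumerate A + A = {a + b : a, b ∈ A}. With |A| = 4, there are |A|^2 = 16 ordered sum pairs; collecting distinct values, A + A = {12, 23, 34, 45, 56, 67, 78}, so |A + A| = 7. Thus K = 7/4. Here |A + A| = 2|A| − 1 = 7, the minimum possible — so K = 7/4 is minimal, which holds iff A is an arithmetic progression.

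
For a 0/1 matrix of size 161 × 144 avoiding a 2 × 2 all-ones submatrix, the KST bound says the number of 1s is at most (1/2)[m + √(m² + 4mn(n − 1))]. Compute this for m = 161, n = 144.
z(161, 144; 2, 2) ≤ (1/2)[161 + √(161² + 4·161·144·143)] = (1/2)[161 + √13287169] = 1903.0785

Kővári–Sós–Turán: let r_1, ..., r_161 be the row sums and z = Σ r_i the total number of 1s. Each pair of columns can share at most one row with both entries 1 (else a 2×2 all-ones block appears), so Σ_i C(r_i, 2) ≤ C(144, 2) = 10296. By convexity Σ_i C(r_i, 2) ≥ 161·C(z/161, 2) = z(z − 161)/(2·161), giving z² − 161z − 161·144·143 ≤ 0 and hence z ≤ (1/2)[161 + √(25921 + 4·3315312)] = (1/2)[161 + √13287169] ≈ (1/2)(161 + 3645.1569) = 1903.0785.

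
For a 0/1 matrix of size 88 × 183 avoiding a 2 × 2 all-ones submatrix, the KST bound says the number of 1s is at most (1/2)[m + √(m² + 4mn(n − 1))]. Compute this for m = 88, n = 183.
z(88, 183; 2, 2) ≤ (1/2)[88 + √(88² + 4·88·183·182)] = (1/2)[88 + √11731456] = 1756.5607

Kővári–Sós–Turán: let r_1, ..., r_88 be the row sums and z = Σ r_i the total number of 1s. Each pair of columns can share at most one row with both entries 1 (else a 2×2 all-ones block appears), so Σ_i C(r_i, 2) ≤ C(183, 2) = 16653. By convexity Σ_i C(r_i, 2) ≥ 88·C(z/88, 2) = z(z − 88)/(2·88), giving z² − 88z − 88·183·182 ≤ 0 and hence z ≤ (1/2)[88 + √(7744 + 4·2930928)] = (1/2)[88 + √11731456] ≈ (1/2)(88 + 3425.1213) = 1756.5607.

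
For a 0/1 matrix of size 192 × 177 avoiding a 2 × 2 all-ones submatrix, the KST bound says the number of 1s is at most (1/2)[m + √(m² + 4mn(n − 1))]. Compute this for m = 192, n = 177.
z(192, 177; 2, 2) ≤ (1/2)[192 + √(192² + 4·192·177·176)] = (1/2)[192 + √23961600] = 2543.5294

Kővári–Sós–Turán: let r_1, ..., r_192 be the row sums and z = Σ r_i the total number of 1s. Each pair of columns can share at most one row with both entries 1 (else a 2×2 all-ones block appears), so Σ_i C(r_i, 2) ≤ C(177, 2) = 15576. By convexity Σ_i C(r_i, 2) ≥ 192·C(z/192, 2) = z(z − 192)/(2·192), giving z² − 192z − 192·177·176 ≤ 0 and hence z ≤ (1/2)[192 + √(36864 + 4·5981184)] = (1/2)[192 + √23961600] ≈ (1/2)(192 + 4895.0587) = 2543.5294.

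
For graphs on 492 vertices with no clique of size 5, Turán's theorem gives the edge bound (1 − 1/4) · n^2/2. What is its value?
Turán density bound = (3/4) · 492^2/2 = 90774

Turán's theorem: ex(n, K_{r+1}) is achieved by the complete r-partite Turán graph T(n, r) with parts as balanced as possible, and is at most (1 − 1/r) · n^2/2. For r = 4, n = 492: the density bound is (3/4) · 242064/2 = 90774. Since 4 ∣ 492, the Turán graph T(492, 4) has parts of equal size 123, and its edge count e(T(492, 4)) = 90774 attains the density bound exactly.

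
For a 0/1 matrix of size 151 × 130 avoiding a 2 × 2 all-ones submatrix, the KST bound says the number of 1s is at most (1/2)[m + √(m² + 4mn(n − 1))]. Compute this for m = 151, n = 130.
z(151, 130; 2, 2) ≤ (1/2)[151 + √(151² + 4·151·130·129)] = (1/2)[151 + √10151881] = 1668.6008

Kővári–Sós–Turán: let r_1, ..., r_151 be the row sums and z = Σ r_i the total number of 1s. Each pair of columns can share at most one row with both entries 1 (else a 2×2 all-ones block appears), so Σ_i C(r_i, 2) ≤ C(130, 2) = 8385. By convexity Σ_i C(r_i, 2) ≥ 151·C(z/151, 2) = z(z − 151)/(2·151), giving z² − 151z − 151·130·129 ≤ 0 and hence z ≤ (1/2)[151 + √(22801 + 4·2532270)] = (1/2)[151 + √10151881] ≈ (1/2)(151 + 3186.2017) = 1668.6008.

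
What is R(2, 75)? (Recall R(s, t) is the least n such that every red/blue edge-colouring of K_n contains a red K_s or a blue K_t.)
R(2, 75) = 75

R(2, k) = k for all k ≥ 2: in a 2-colouring of K_k, either some edge is red (a red K_2) or all edges are blue (a blue K_k). And K_{74} coloured all-blue has no blue K_75, so R(2, 75) > 74. Hence R(2, 75) = 75.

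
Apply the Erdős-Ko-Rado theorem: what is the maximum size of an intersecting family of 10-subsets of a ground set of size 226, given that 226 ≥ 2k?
max |F| = C(225, 9) = 3463383932908900

Erdős-Ko-Rado (1961): when n ≥ 2k, max |F| = C(n−1, k−1). The bound is attained by the star {A : i ∈ A} for any fixed i ∈ [n]. Here C(226−1, 10−1) = C(225, 9) = 3463383932908900.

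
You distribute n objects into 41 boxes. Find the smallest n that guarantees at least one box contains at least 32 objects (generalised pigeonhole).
n = (32 − 1)·41 + 1 = 1272

By the generalised pigeonhole principle, to guarantee some box contains ≥ r objects we need more than (r − 1) · k objects total. Threshold: n = (r − 1) · k + 1. With r = 32 and k = 41: n = 31 · 41 + 1 = 1271 + 1 = 1272. For n = 1271 = 31 · 41, we can put exactly 31 objects in every box, avoiding 32 in any single one — so 1272 is tight.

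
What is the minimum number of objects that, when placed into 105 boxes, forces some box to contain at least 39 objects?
n = (39 − 1)·105 + 1 = 3991

By the generalised pigeonhole principle, to guarantee some box contains ≥ r objects we need more than (r − 1) · k objects total. Threshold: n = (r − 1) · k + 1. With r = 39 and k = 105: n = 38 · 105 + 1 = 3990 + 1 = 3991. For n = 3990 = 38 · 105, we can put exactly 38 objects in every box, avoiding 39 in any single one — so 3991 is tight.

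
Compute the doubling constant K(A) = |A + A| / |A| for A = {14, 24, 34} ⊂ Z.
K = |A + A| / |A| = 5/3

Enumerate A + A = {a + b : a, b ∈ A}. With |A| = 3, there are |A|^2 = 9 ordered sum pairs; collecting distinct values, A + A = {28, 38, 48, 58, 68}, so |A + A| = 5. Thus K = 5/3. Here |A + A| = 2|A| − 1 = 5, the minimum possible — so K = 5/3 is minimal, which holds iff A is an arithmetic progression.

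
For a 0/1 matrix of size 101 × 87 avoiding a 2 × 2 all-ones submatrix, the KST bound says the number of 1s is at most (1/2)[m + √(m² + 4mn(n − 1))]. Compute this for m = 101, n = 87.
z(101, 87; 2, 2) ≤ (1/2)[101 + √(101² + 4·101·87·86)] = (1/2)[101 + √3032929] = 921.2653

Kővári–Sós–Turán: let r_1, ..., r_101 be the row sums and z = Σ r_i the total number of 1s. Each pair of columns can share at most one row with both entries 1 (else a 2×2 all-ones block appears), so Σ_i C(r_i, 2) ≤ C(87, 2) = 3741. By convexity Σ_i C(r_i, 2) ≥ 101·C(z/101, 2) = z(z − 101)/(2·101), giving z² − 101z − 101·87·86 ≤ 0 and hence z ≤ (1/2)[101 + √(10201 + 4·755682)] = (1/2)[101 + √3032929] ≈ (1/2)(101 + 1741.5306) = 921.2653.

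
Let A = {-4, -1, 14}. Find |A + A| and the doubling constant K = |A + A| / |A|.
K = |A + A| / |A| = 6/3 = 2

Enumerate A + A = {a + b : a, b ∈ A}. With |A| = 3, there are |A|^2 = 9 ordered sum pairs; collecting distinct values, A + A = {-8, -5, -2, 10, 13, 28}, so |A + A| = 6. Thus K = 6/3 = 2. For comparison, the minimum possible |A + A| over all 3-element sets is 2·3 − 1 = 5 (so min K = 5/3), attained only by arithmetic progressions.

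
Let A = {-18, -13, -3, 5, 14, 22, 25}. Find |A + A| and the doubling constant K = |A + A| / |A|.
K = |A + A| / |A| = 27/7

Enumerate A + A = {a + b : a, b ∈ A}. With |A| = 7, there are |A|^2 = 49 ordered sum pairs; collecting distinct values, A + A = {-36, -31, -26, -21, -16, -13, -8, -6, -4, 1, 2, 4, 7, 9, 10, 11, 12, 19, 22, 27, 28, 30, 36, 39, 44, 47, 50}, so |A + A| = 27. Thus K = 27/7. For comparison, the minimum possible |A + A| over all 7-element sets is 2·7 − 1 = 13 (so min K = 13/7), attained only by arithmetic progressions.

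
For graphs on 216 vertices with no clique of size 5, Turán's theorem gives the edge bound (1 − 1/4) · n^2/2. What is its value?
Turán density bound = (3/4) · 216^2/2 = 17496

Turán's theorem: ex(n, K_{r+1}) is achieved by the complete r-partite Turán graph T(n, r) with parts as balanced as possible, and is at most (1 − 1/r) · n^2/2. For r = 4, n = 216: the density bound is (3/4) · 46656/2 = 17496. Since 4 ∣ 216, the Turán graph T(216, 4) has parts of equal size 54, and its edge count e(T(216, 4)) = 17496 attains the density bound exactly.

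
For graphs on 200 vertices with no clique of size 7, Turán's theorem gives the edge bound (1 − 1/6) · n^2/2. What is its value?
Turán density bound = (5/6) · 200^2/2 = 50000/3 ≈ 16666.6667

Turán's theorem: ex(n, K_{r+1}) is achieved by the complete r-partite Turán graph T(n, r) with parts as balanced as possible, and is at most (1 − 1/r) · n^2/2. For r = 6, n = 200: the density bound is (5/6) · 40000/2 = 50000/3 ≈ 16666.6667. The integer-valued extremum is e(T(200, 6)) = 16666, which is strictly less than the density bound 50000/3 since 6 ∤ 200 (the parts of T(200, 6) cannot all be equal).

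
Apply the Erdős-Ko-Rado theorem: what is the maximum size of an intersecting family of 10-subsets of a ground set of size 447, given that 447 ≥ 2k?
max |F| = C(446, 9) = 1774069784661404230

Erdős-Ko-Rado (1961): when n ≥ 2k, max |F| = C(n−1, k−1). The bound is attained by the star {A : i ∈ A} for any fixed i ∈ [n]. Here C(447−1, 10−1) = C(446, 9) = 1774069784661404230.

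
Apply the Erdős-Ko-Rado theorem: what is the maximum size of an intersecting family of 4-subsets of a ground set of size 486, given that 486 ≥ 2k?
max |F| = C(485, 3) = 18896570

The Erdős-Ko-Rado theorem states: for n ≥ 2k, an intersecting family of k-subsets of an n-element set has size at most C(n − 1, k − 1), with equality for 'star' families {A ⊆ [n] : |A| = k, i ∈ A} (fix an element i). For n = 486, k = 4: C(485, 3) = 18896570.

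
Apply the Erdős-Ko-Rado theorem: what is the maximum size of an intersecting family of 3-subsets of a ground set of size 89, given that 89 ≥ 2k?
max |F| = C(88, 2) = 3828

The Erdős-Ko-Rado theorem states: for n ≥ 2k, an intersecting family of k-subsets of an n-element set has size at most C(n − 1, k − 1), with equality for 'star' families {A ⊆ [n] : |A| = k, i ∈ A} (fix an element i). For n = 89, k = 3: C(88, 2) = 3828.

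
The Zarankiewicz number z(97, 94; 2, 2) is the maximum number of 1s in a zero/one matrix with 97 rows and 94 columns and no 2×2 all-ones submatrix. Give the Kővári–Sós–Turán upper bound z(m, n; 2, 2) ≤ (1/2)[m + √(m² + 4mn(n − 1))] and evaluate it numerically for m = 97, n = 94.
z(97, 94; 2, 2) ≤ (1/2)[97 + √(97² + 4·97·94·93)] = (1/2)[97 + √3401305] = 970.6314

Kővári–Sós–Turán: let r_1, ..., r_97 be the row sums and z = Σ r_i the total number of 1s. Each pair of columns can share at most one row with both entries 1 (else a 2×2 all-ones block appears), so Σ_i C(r_i, 2) ≤ C(94, 2) = 4371. By convexity Σ_i C(r_i, 2) ≥ 97·C(z/97, 2) = z(z − 97)/(2·97), giving z² − 97z − 97·94·93 ≤ 0 and hence z ≤ (1/2)[97 + √(9409 + 4·847974)] = (1/2)[97 + √3401305] ≈ (1/2)(97 + 1844.2627) = 970.6314.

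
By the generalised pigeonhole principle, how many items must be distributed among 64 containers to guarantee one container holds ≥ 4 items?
n = (4 − 1)·64 + 1 = 193

By the generalised pigeonhole principle, to guarantee some box contains ≥ r objects we need more than (r − 1) · k objects total. Threshold: n = (r − 1) · k + 1. With r = 4 and k = 64: n = 3 · 64 + 1 = 192 + 1 = 193. For n = 192 = 3 · 64, we can put exactly 3 objects in every box, avoiding 4 in any single one — so 193 is tight.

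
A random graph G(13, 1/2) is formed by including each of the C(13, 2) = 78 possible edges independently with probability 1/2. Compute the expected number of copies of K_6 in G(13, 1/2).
E[# K_6] = C(13, 6) · (1/2)^C(6, 2) = 1716 / 2^15 = 429/8192 ≈ 0.052368

For each 6-subset S of vertices (there are C(13, 6) = 1716 such S), let X_S = 1 if S induces a K_6 (all C(6, 2) = 15 edges present). Then P(X_S = 1) = (1/2)^15 = 1/32768. By linearity of expectation, E[# K_6] = C(13, 6) · (1/2)^15 = 1716 / 32768 = 429/8192 ≈ 0.052368.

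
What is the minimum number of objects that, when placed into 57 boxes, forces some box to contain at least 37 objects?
n = (37 − 1)·57 + 1 = 2053

By the generalised pigeonhole principle, to guarantee some box contains ≥ r objects we need more than (r − 1) · k objects total. Threshold: n = (r − 1) · k + 1. With r = 37 and k = 57: n = 36 · 57 + 1 = 2052 + 1 = 2053. For n = 2052 = 36 · 57, we can put exactly 36 objects in every box, avoiding 37 in any single one — so 2053 is tight.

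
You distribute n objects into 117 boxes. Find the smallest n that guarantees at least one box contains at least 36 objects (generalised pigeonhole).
n = (36 − 1)·117 + 1 = 4096

By the generalised pigeonhole principle, to guarantee some box contains ≥ r objects we need more than (r − 1) · k objects total. Threshold: n = (r − 1) · k + 1. With r = 36 and k = 117: n = 35 · 117 + 1 = 4095 + 1 = 4096. For n = 4095 = 35 · 117, we can put exactly 35 objects in every box, avoiding 36 in any single one — so 4096 is tight.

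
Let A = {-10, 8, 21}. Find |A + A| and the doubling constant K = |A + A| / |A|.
K = |A + A| / |A| = 6/3 = 2

Enumerate A + A = {a + b : a, b ∈ A}. With |A| = 3, there are |A|^2 = 9 ordered sum pairs; collecting distinct values, A + A = {-20, -2, 11, 16, 29, 42}, so |A + A| = 6. Thus K = 6/3 = 2. For comparison, the minimum possible |A + A| over all 3-element sets is 2·3 − 1 = 5 (so min K = 5/3), attained only by arithmetic progressions.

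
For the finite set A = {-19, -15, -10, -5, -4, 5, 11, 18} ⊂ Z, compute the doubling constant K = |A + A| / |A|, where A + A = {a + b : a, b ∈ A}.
K = |A + A| / |A| = 31/8

Enumerate A + A = {a + b : a, b ∈ A}. With |A| = 8, there are |A|^2 = 64 ordered sum pairs; collecting distinct values, A + A = {-38, -34, -30, -29, -25, -24, -23, -20, -19, -15, -14, -10, -9, -8, -5, -4, -1, 0, 1, 3, 6, 7, 8, 10, 13, 14, 16, 22, 23, 29, 36}, so |A + A| = 31. Thus K = 31/8. For comparison, the minimum possible |A + A| over all 8-element sets is 2·8 − 1 = 15 (so min K = 15/8), attained only by arithmetic progressions.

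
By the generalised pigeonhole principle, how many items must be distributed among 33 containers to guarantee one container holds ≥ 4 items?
n = (4 − 1)·33 + 1 = 100

By the generalised pigeonhole principle, to guarantee some box contains ≥ r objects we need more than (r − 1) · k objects total. Threshold: n = (r − 1) · k + 1. With r = 4 and k = 33: n = 3 · 33 + 1 = 99 + 1 = 100. For n = 99 = 3 · 33, we can put exactly 3 objects in every box, avoiding 4 in any single one — so 100 is tight.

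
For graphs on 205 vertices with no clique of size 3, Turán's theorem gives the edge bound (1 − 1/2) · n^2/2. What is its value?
Turán density bound = (1/2) · 205^2/2 = 42025/4 ≈ 10506.25

Turán's theorem: ex(n, K_{r+1}) is achieved by the complete r-partite Turán graph T(n, r) with parts as balanced as possible, and is at most (1 − 1/r) · n^2/2. For r = 2, n = 205: the density bound is (1/2) · 42025/2 = 42025/4 ≈ 10506.25. The integer-valued extremum is e(T(205, 2)) = 10506, which is strictly less than the density bound 42025/4 since 2 ∤ 205 (the parts of T(205, 2) cannot all be equal).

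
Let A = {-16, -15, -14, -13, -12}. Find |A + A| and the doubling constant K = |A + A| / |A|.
K = |A + A| / |A| = 9/5

Enumerate A + A = {a + b : a, b ∈ A}. With |A| = 5, there are |A|^2 = 25 ordered sum pairs; collecting distinct values, A + A = {-32, -31, -30, -29, -28, -27, -26, -25, -24}, so |A + A| = 9. Thus K = 9/5. Here |A + A| = 2|A| − 1 = 9, the minimum possible — so K = 9/5 is minimal, which holds iff A is an arithmetic progression.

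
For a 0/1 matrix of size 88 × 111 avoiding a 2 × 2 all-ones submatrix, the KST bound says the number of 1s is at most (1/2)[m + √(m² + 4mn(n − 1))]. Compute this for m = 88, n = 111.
z(88, 111; 2, 2) ≤ (1/2)[88 + √(88² + 4·88·111·110)] = (1/2)[88 + √4305664] = 1081.5047

Kővári–Sós–Turán: let r_1, ..., r_88 be the row sums and z = Σ r_i the total number of 1s. Each pair of columns can share at most one row with both entries 1 (else a 2×2 all-ones block appears), so Σ_i C(r_i, 2) ≤ C(111, 2) = 6105. By convexity Σ_i C(r_i, 2) ≥ 88·C(z/88, 2) = z(z − 88)/(2·88), giving z² − 88z − 88·111·110 ≤ 0 and hence z ≤ (1/2)[88 + √(7744 + 4·1074480)] = (1/2)[88 + √4305664] ≈ (1/2)(88 + 2075.0094) = 1081.5047.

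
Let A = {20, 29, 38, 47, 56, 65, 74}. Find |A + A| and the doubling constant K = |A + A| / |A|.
K = |A + A| / |A| = 13/7

Enumerate A + A = {a + b : a, b ∈ A}. With |A| = 7, there are |A|^2 = 49 ordered sum pairs; collecting distinct values, A + A = {40, 49, 58, 67, 76, 85, 94, 103, 112, 121, 130, 139, 148}, so |A + A| = 13. Thus K = 13/7. Here |A + A| = 2|A| − 1 = 13, the minimum possible — so K = 13/7 is minimal, which holds iff A is an arithmetic progression.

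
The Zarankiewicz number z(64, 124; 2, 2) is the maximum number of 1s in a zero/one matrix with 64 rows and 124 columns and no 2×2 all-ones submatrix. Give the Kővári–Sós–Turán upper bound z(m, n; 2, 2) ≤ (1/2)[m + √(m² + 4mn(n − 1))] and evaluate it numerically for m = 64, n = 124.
z(64, 124; 2, 2) ≤ (1/2)[64 + √(64² + 4·64·124·123)] = (1/2)[64 + √3908608] = 1020.51

Kővári–Sós–Turán: let r_1, ..., r_64 be the row sums and z = Σ r_i the total number of 1s. Each pair of columns can share at most one row with both entries 1 (else a 2×2 all-ones block appears), so Σ_i C(r_i, 2) ≤ C(124, 2) = 7626. By convexity Σ_i C(r_i, 2) ≥ 64·C(z/64, 2) = z(z − 64)/(2·64), giving z² − 64z − 64·124·123 ≤ 0 and hence z ≤ (1/2)[64 + √(4096 + 4·976128)] = (1/2)[64 + √3908608] ≈ (1/2)(64 + 1977.02) = 1020.51.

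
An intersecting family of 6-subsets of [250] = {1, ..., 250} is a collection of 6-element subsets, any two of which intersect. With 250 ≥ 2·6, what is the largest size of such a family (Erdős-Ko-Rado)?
max |F| = C(249, 5) = 7660690674

The Erdős-Ko-Rado theorem states: for n ≥ 2k, an intersecting family of k-subsets of an n-element set has size at most C(n − 1, k − 1), with equality for 'star' families {A ⊆ [n] : |A| = k, i ∈ A} (fix an element i). For n = 250, k = 6: C(249, 5) = 7660690674.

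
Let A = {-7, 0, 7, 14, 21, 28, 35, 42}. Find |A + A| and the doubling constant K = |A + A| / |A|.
K = |A + A| / |A| = 15/8

Enumerate A + A = {a + b : a, b ∈ A}. With |A| = 8, there are |A|^2 = 64 ordered sum pairs; collecting distinct values, A + A = {-14, -7, 0, 7, 14, 21, 28, 35, 42, 49, 56, 63, 70, 77, 84}, so |A + A| = 15. Thus K = 15/8. Here |A + A| = 2|A| − 1 = 15, the minimum possible — so K = 15/8 is minimal, which holds iff A is an arithmetic progression.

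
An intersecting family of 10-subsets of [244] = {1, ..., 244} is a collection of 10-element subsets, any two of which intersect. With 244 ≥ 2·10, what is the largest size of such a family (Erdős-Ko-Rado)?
max |F| = C(243, 9) = 7007933309466870

Erdős-Ko-Rado (1961): when n ≥ 2k, max |F| = C(n−1, k−1). The bound is attained by the star {A : i ∈ A} for any fixed i ∈ [n]. Here C(244−1, 10−1) = C(243, 9) = 7007933309466870.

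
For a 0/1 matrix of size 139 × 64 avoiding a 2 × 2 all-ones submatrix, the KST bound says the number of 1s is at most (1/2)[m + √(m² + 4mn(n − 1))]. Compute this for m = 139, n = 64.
z(139, 64; 2, 2) ≤ (1/2)[139 + √(139² + 4·139·64·63)] = (1/2)[139 + √2261113] = 821.3499

Kővári–Sós–Turán: let r_1, ..., r_139 be the row sums and z = Σ r_i the total number of 1s. Each pair of columns can share at most one row with both entries 1 (else a 2×2 all-ones block appears), so Σ_i C(r_i, 2) ≤ C(64, 2) = 2016. By convexity Σ_i C(r_i, 2) ≥ 139·C(z/139, 2) = z(z − 139)/(2·139), giving z² − 139z − 139·64·63 ≤ 0 and hence z ≤ (1/2)[139 + √(19321 + 4·560448)] = (1/2)[139 + √2261113] ≈ (1/2)(139 + 1503.6998) = 821.3499.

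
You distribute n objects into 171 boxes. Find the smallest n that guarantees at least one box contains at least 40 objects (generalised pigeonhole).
n = (40 − 1)·171 + 1 = 6670

By the generalised pigeonhole principle, to guarantee some box contains ≥ r objects we need more than (r − 1) · k objects total. Threshold: n = (r − 1) · k + 1. With r = 40 and k = 171: n = 39 · 171 + 1 = 6669 + 1 = 6670. For n = 6669 = 39 · 171, we can put exactly 39 objects in every box, avoiding 40 in any single one — so 6670 is tight.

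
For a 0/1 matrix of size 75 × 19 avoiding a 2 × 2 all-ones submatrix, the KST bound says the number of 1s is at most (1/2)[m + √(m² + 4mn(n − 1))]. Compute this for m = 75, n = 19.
z(75, 19; 2, 2) ≤ (1/2)[75 + √(75² + 4·75·19·18)] = (1/2)[75 + √108225] = 201.9878

Kővári–Sós–Turán: let r_1, ..., r_75 be the row sums and z = Σ r_i the total number of 1s. Each pair of columns can share at most one row with both entries 1 (else a 2×2 all-ones block appears), so Σ_i C(r_i, 2) ≤ C(19, 2) = 171. By convexity Σ_i C(r_i, 2) ≥ 75·C(z/75, 2) = z(z − 75)/(2·75), giving z² − 75z − 75·19·18 ≤ 0 and hence z ≤ (1/2)[75 + √(5625 + 4·25650)] = (1/2)[75 + √108225] ≈ (1/2)(75 + 328.9757) = 201.9878.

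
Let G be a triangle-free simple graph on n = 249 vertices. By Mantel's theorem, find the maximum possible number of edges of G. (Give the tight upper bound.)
ex(249, K_3) = ⌊249^2/4⌋ = 15500

Mantel (1907): a triangle-free graph on n vertices has at most ⌊n^2/4⌋ edges, with equality for the complete bipartite graph K_{⌊n/2⌋, ⌈n/2⌉}. For n = 249: ⌊249^2/4⌋ = ⌊62001/4⌋ = 15500. The extremal graph is K_{124, 125}, which has 124·125 = 15500 edges.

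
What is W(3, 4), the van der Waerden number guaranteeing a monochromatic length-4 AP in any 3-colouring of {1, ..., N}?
W(3, 4) = 293

W(3, 4) = 293. The lower bound W(3, 4) > 292 comes from an explicit good 3-colouring of [1, 292]; the upper bound W(3, 4) ≤ 293 was verified by exhaustive search over 3-colourings of [1, 293].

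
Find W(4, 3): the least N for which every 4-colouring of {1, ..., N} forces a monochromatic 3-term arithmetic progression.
W(4, 3) = 76

W(4, 3) = 76. The lower bound W(4, 3) > 75 comes from an explicit good 4-colouring of [1, 75]; the upper bound W(4, 3) ≤ 76 was verified by exhaustive search over 4-colourings of [1, 76].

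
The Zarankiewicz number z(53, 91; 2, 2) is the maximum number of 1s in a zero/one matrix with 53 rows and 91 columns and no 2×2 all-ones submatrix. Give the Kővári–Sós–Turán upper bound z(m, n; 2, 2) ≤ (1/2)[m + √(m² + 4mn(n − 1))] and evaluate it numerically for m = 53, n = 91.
z(53, 91; 2, 2) ≤ (1/2)[53 + √(53² + 4·53·91·90)] = (1/2)[53 + √1739089] = 685.8726

Kővári–Sós–Turán: let r_1, ..., r_53 be the row sums and z = Σ r_i the total number of 1s. Each pair of columns can share at most one row with both entries 1 (else a 2×2 all-ones block appears), so Σ_i C(r_i, 2) ≤ C(91, 2) = 4095. By convexity Σ_i C(r_i, 2) ≥ 53·C(z/53, 2) = z(z − 53)/(2·53), giving z² − 53z − 53·91·90 ≤ 0 and hence z ≤ (1/2)[53 + √(2809 + 4·434070)] = (1/2)[53 + √1739089] ≈ (1/2)(53 + 1318.7452) = 685.8726.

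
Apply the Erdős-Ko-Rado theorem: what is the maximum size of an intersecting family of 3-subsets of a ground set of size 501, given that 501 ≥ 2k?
max |F| = C(500, 2) = 124750

Erdős-Ko-Rado (1961): when n ≥ 2k, max |F| = C(n−1, k−1). The bound is attained by the star {A : i ∈ A} for any fixed i ∈ [n]. Here C(501−1, 3−1) = C(500, 2) = 124750.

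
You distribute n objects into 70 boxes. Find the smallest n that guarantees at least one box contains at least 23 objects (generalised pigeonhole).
n = (23 − 1)·70 + 1 = 1541

By the generalised pigeonhole principle, to guarantee some box contains ≥ r objects we need more than (r − 1) · k objects total. Threshold: n = (r − 1) · k + 1. With r = 23 and k = 70: n = 22 · 70 + 1 = 1540 + 1 = 1541. For n = 1540 = 22 · 70, we can put exactly 22 objects in every box, avoiding 23 in any single one — so 1541 is tight.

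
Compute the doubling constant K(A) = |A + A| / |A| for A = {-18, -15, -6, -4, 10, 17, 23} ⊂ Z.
K = |A + A| / |A| = 27/7

Enumerate A + A = {a + b : a, b ∈ A}. With |A| = 7, there are |A|^2 = 49 ordered sum pairs; collecting distinct values, A + A = {-36, -33, -30, -24, -22, -21, -19, -12, -10, -8, -5, -1, 2, 4, 5, 6, 8, 11, 13, 17, 19, 20, 27, 33, 34, 40, 46}, so |A + A| = 27. Thus K = 27/7. For comparison, the minimum possible |A + A| over all 7-element sets is 2·7 − 1 = 13 (so min K = 13/7), attained only by arithmetic progressions.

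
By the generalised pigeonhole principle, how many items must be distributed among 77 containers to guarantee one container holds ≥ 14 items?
n = (14 − 1)·77 + 1 = 1002

By the generalised pigeonhole principle, to guarantee some box contains ≥ r objects we need more than (r − 1) · k objects total. Threshold: n = (r − 1) · k + 1. With r = 14 and k = 77: n = 13 · 77 + 1 = 1001 + 1 = 1002. For n = 1001 = 13 · 77, we can put exactly 13 objects in every box, avoiding 14 in any single one — so 1002 is tight.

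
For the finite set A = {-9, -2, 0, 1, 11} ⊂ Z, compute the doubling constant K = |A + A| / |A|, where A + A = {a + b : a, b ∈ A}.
K = |A + A| / |A| = 14/5

Enumerate A + A = {a + b : a, b ∈ A}. With |A| = 5, there are |A|^2 = 25 ordered sum pairs; collecting distinct values, A + A = {-18, -11, -9, -8, -4, -2, -1, 0, 1, 2, 9, 11, 12, 22}, so |A + A| = 14. Thus K = 14/5. For comparison, the minimum possible |A + A| over all 5-element sets is 2·5 − 1 = 9 (so min K = 9/5), attained only by arithmetic progressions.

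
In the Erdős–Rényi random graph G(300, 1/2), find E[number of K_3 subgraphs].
E[# K_3] = C(300, 3) · (1/2)^C(3, 2) = 4455100 / 2^3 = 1113775/2 = 556887.5

For each 3-subset S of vertices (there are C(300, 3) = 4455100 such S), let X_S = 1 if S induces a K_3 (all C(3, 2) = 3 edges present). Then P(X_S = 1) = (1/2)^3 = 1/8. By linearity of expectation, E[# K_3] = C(300, 3) · (1/2)^3 = 4455100 / 8 = 1113775/2 = 556887.5.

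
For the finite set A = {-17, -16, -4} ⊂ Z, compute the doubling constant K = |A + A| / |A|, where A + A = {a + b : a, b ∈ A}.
K = |A + A| / |A| = 6/3 = 2

Enumerate A + A = {a + b : a, b ∈ A}. With |A| = 3, there are |A|^2 = 9 ordered sum pairs; collecting distinct values, A + A = {-34, -33, -32, -21, -20, -8}, so |A + A| = 6. Thus K = 6/3 = 2. For comparison, the minimum possible |A + A| over all 3-element sets is 2·3 − 1 = 5 (so min K = 5/3), attained only by arithmetic progressions.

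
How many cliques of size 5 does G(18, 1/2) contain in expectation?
E[# K_5] = C(18, 5) · (1/2)^C(5, 2) = 8568 / 2^10 = 1071/128 = 8.3671875

For each 5-subset S of vertices (there are C(18, 5) = 8568 such S), let X_S = 1 if S induces a K_5 (all C(5, 2) = 10 edges present). Then P(X_S = 1) = (1/2)^10 = 1/1024. By linearity of expectation, E[# K_5] = C(18, 5) · (1/2)^10 = 8568 / 1024 = 1071/128 = 8.3671875.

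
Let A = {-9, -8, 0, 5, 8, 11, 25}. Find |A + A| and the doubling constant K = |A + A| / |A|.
K = |A + A| / |A| = 25/7

Enumerate A + A = {a + b : a, b ∈ A}. With |A| = 7, there are |A|^2 = 49 ordered sum pairs; collecting distinct values, A + A = {-18, -17, -16, -9, -8, -4, -3, -1, 0, 2, 3, 5, 8, 10, 11, 13, 16, 17, 19, 22, 25, 30, 33, 36, 50}, so |A + A| = 25. Thus K = 25/7. For comparison, the minimum possible |A + A| over all 7-element sets is 2·7 − 1 = 13 (so min K = 13/7), attained only by arithmetic progressions.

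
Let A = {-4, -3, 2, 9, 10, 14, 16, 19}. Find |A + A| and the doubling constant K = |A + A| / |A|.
K = |A + A| / |A| = 30/8 = 15/4

Enumerate A + A = {a + b : a, b ∈ A}. With |A| = 8, there are |A|^2 = 64 ordered sum pairs; collecting distinct values, A + A = {-8, -7, -6, -2, -1, 4, 5, 6, 7, 10, 11, 12, 13, 15, 16, 18, 19, 20, 21, 23, 24, 25, 26, 28, 29, 30, 32, 33, 35, 38}, so |A + A| = 30. Thus K = 30/8 = 15/4. For comparison, the minimum possible |A + A| over all 8-element sets is 2·8 − 1 = 15 (so min K = 15/8), attained only by arithmetic progressions.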